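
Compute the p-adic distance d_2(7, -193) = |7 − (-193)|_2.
d_2(7, -193) = 1/8

Step 1 — x − y = 7 − (-193) = 200. Step 2 — v_2(200) = 3 (factor: 200 = (2^3 · 25); the sign does not affect v_p). Step 3 — |x − y|_2 = 2^{-3} = 1/8.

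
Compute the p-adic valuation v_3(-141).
v_3(-141) = 1

v_3(n) is the largest exponent k such that 3^k divides n. Factor out: -141 = -3^1 · 47. (Sign doesn't affect v_p.) So v_3(-141) = 1.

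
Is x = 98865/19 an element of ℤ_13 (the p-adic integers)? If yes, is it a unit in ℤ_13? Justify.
x ∈ ℤ_13 but not a unit; v_13(x) = 3 > 0

ℤ_13 = {x ∈ ℚ_13 : v_13(x) ≥ 0} and ℤ_13^× = {x ∈ ℤ_13 : v_13(x) = 0}. Here v_13(98865/19) = v_13(num) − v_13(den) = 3; compare against these criteria.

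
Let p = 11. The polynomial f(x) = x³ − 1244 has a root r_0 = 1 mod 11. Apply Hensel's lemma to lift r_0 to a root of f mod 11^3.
r_2 = 738 (mod 1331)

Hensel: r_{i+1} = r_i − f(r_i)/f′(r_i) mod 11^{i+2}, where f′(x) = 3x². Iterate:
  r_0 = 1 (mod 11)
  r_1 = 12 (mod 121)
  r_2 = 738 (mod 1331)
Final: r = 738 with f(r) ≡ 0 mod 11^3.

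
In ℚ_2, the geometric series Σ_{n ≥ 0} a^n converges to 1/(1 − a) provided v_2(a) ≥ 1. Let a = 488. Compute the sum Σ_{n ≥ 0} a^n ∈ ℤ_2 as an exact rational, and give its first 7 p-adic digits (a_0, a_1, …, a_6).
Σ a^n = 1/(1 − a) = -1/487;  first 7 digits = (1, 0, 0, 1, 0, 1, 0)

v_2(a) = 3 ≥ 1, so the series converges in ℤ_2 to 1/(1 − a) = 1/(1 − 488) = -1/487. Expand this rational in ℤ_2: compute digits iteratively via d_i = x_i mod 2, x_{i+1} = (x_i − d_i)/2. The first 7 digits are (1, 0, 0, 1, 0, 1, 0).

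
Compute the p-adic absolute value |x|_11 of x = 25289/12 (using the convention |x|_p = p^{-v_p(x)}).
|25289/12|_11 = 1/1331

Step 1 — compute v_11(x) by factoring powers of 11 out of the numerator and denominator: v_11(25289/12) = 3. Step 2 — apply |x|_p = p^{-v_p(x)} = 11^{-3} = 1/1331.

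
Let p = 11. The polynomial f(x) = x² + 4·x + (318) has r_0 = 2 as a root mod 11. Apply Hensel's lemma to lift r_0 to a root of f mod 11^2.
r_1 = 112 (mod 121)

Hensel: r_{i+1} = r_i − f(r_i)·(f′(r_i))^{-1} mod 11^{i+2}, f′(x) = 2x + 4. Iterate:
  r_0 = 2 (mod 11)
  r_1 = 112 (mod 121)
Final: r = 112 satisfies f(r) ≡ 0 mod 11^2.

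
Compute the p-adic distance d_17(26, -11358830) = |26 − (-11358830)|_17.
d_17(26, -11358830) = 1/1419857

Step 1 — x − y = 26 − (-11358830) = 11358856. Step 2 — v_17(11358856) = 5 (factor: 11358856 = (17^5 · 8); the sign does not affect v_p). Step 3 — |x − y|_17 = 17^{-5} = 1/1419857.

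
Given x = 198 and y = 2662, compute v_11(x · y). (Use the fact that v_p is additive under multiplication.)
v_11(527076) = 4

v_p(x) = 1 (factor: 198 = 11^1 · 18); v_p(y) = 3 (factor: 2662 = 11^3 · 2). Additivity: v_p(xy) = v_p(x) + v_p(y) = 1 + 3 = 4. (Direct check: xy = 527076 = 11^4 · (36).)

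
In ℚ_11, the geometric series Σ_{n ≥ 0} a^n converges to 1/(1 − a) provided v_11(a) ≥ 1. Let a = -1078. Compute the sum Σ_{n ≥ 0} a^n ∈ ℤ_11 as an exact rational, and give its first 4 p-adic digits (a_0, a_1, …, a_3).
Σ a^n = 1/(1 − a) = 1/1079;  first 4 digits = (1, 1, 3, 4)

v_11(a) = 1 ≥ 1, so the series converges in ℤ_11 to 1/(1 − a) = 1/(1 − (-1078)) = 1/1079. Expand this rational in ℤ_11: compute digits iteratively via d_i = x_i mod 11, x_{i+1} = (x_i − d_i)/11. The first 4 digits are (1, 1, 3, 4).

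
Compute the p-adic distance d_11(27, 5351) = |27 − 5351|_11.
d_11(27, 5351) = 1/1331

Step 1 — x − y = 27 − 5351 = -5324. Step 2 — v_11(-5324) = 3 (factor: -5324 = −(11^3 · 4); the sign does not affect v_p). Step 3 — |x − y|_11 = 11^{-3} = 1/1331.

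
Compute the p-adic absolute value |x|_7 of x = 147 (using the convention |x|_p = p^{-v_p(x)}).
|147|_7 = 1/49

Step 1 — compute v_7(x) by factoring powers of 7 out of the numerator and denominator: v_7(147) = 2. Step 2 — apply |x|_p = p^{-v_p(x)} = 7^{-2} = 1/49.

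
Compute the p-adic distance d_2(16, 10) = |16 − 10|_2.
d_2(16, 10) = 1/2

Step 1 — x − y = 16 − 10 = 6. Step 2 — v_2(6) = 1 (factor: 6 = (2^1 · 3); the sign does not affect v_p). Step 3 — |x − y|_2 = 2^{-1} = 1/2.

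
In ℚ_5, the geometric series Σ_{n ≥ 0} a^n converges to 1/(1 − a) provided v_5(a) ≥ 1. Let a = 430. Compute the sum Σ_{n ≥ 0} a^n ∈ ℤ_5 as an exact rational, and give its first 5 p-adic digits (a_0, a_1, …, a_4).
Σ a^n = 1/(1 − a) = -1/429;  first 5 digits = (1, 1, 3, 3, 3)

v_5(a) = 1 ≥ 1, so the series converges in ℤ_5 to 1/(1 − a) = 1/(1 − 430) = -1/429. Expand this rational in ℤ_5: compute digits iteratively via d_i = x_i mod 5, x_{i+1} = (x_i − d_i)/5. The first 5 digits are (1, 1, 3, 3, 3).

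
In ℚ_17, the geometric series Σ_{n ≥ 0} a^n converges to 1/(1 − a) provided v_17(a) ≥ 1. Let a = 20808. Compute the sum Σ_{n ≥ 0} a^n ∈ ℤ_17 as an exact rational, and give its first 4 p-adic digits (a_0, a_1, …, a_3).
Σ a^n = 1/(1 − a) = -1/20807;  first 4 digits = (1, 0, 4, 4)

v_17(a) = 2 ≥ 1, so the series converges in ℤ_17 to 1/(1 − a) = 1/(1 − 20808) = -1/20807. Expand this rational in ℤ_17: compute digits iteratively via d_i = x_i mod 17, x_{i+1} = (x_i − d_i)/17. The first 4 digits are (1, 0, 4, 4).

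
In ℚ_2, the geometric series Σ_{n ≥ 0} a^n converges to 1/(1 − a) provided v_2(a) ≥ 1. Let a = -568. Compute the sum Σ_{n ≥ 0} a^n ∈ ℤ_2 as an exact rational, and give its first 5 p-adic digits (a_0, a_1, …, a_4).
Σ a^n = 1/(1 − a) = 1/569;  first 5 digits = (1, 0, 0, 1, 0)

v_2(a) = 3 ≥ 1, so the series converges in ℤ_2 to 1/(1 − a) = 1/(1 − (-568)) = 1/569. Expand this rational in ℤ_2: compute digits iteratively via d_i = x_i mod 2, x_{i+1} = (x_i − d_i)/2. The first 5 digits are (1, 0, 0, 1, 0).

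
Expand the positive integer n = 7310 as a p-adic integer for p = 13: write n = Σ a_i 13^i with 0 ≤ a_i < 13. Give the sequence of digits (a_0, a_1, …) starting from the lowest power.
(a_0, a_1, …) = (4, 3, 4, 3)

Repeated division by 13 gives the digits low-to-high: 7310 = 4 + 3·13^1 + 4·13^2 + 3·13^3. Digit sequence: (4, 3, 4, 3).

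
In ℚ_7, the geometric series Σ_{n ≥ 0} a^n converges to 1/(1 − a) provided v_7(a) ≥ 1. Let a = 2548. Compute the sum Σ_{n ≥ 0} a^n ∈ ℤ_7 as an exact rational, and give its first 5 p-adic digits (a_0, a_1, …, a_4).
Σ a^n = 1/(1 − a) = -1/2547;  first 5 digits = (1, 0, 3, 0, 3)

v_7(a) = 2 ≥ 1, so the series converges in ℤ_7 to 1/(1 − a) = 1/(1 − 2548) = -1/2547. Expand this rational in ℤ_7: compute digits iteratively via d_i = x_i mod 7, x_{i+1} = (x_i − d_i)/7. The first 5 digits are (1, 0, 3, 0, 3).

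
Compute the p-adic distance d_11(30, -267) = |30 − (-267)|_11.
d_11(30, -267) = 1/11

Step 1 — x − y = 30 − (-267) = 297. Step 2 — v_11(297) = 1 (factor: 297 = (11^1 · 27); the sign does not affect v_p). Step 3 — |x − y|_11 = 11^{-1} = 1/11.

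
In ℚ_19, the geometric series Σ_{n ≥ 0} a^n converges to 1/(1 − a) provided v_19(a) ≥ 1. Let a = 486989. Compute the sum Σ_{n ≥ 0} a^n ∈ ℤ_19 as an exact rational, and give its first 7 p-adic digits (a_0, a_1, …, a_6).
Σ a^n = 1/(1 − a) = -1/486988;  first 7 digits = (1, 0, 0, 14, 3, 0, 6)

v_19(a) = 3 ≥ 1, so the series converges in ℤ_19 to 1/(1 − a) = 1/(1 − 486989) = -1/486988. Expand this rational in ℤ_19: compute digits iteratively via d_i = x_i mod 19, x_{i+1} = (x_i − d_i)/19. The first 7 digits are (1, 0, 0, 14, 3, 0, 6).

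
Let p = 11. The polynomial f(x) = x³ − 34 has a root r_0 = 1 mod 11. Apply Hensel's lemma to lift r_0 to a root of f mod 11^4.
r_3 = 11870 (mod 14641)

Hensel: r_{i+1} = r_i − f(r_i)/f′(r_i) mod 11^{i+2}, where f′(x) = 3x². Iterate:
  r_0 = 1 (mod 11)
  r_1 = 12 (mod 121)
  r_2 = 1222 (mod 1331)
  r_3 = 11870 (mod 14641)
Final: r = 11870 with f(r) ≡ 0 mod 11^4.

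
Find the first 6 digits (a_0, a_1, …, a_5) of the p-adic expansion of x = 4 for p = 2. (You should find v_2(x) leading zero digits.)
(a_0, …, a_5) = (0, 0, 1, 0, 0, 0)

v_2(4) = 2, so a_0 = ... = a_1 = 0. Factor out: x = 2^2 · u with u = 1 a unit in ℤ_2. Expand u iteratively via a_{v+i} = u_i mod 2, u_{i+1} = (u_i − a_{v+i})/2:
  u_0 = 1;  a_2 = 1;  u_1 = (u_0 − 1)/2 = 0
  u_1 = 0;  a_3 = 0;  u_2 = (u_1 − 0)/2 = 0
  u_2 = 0;  a_4 = 0;  u_3 = (u_2 − 0)/2 = 0
  u_3 = 0;  a_5 = 0;  u_4 = (u_3 − 0)/2 = 0
Digits: (0, 0, 1, 0, 0, 0).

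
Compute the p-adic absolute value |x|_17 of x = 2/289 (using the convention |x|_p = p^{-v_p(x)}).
|2/289|_17 = 289

Step 1 — compute v_17(x) by factoring powers of 17 out of the numerator and denominator: v_17(2/289) = -2. Step 2 — apply |x|_p = p^{-v_p(x)} = 17^{2} = 289.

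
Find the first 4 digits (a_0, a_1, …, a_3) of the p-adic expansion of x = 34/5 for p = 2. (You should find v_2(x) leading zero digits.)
(a_0, …, a_3) = (0, 1, 0, 1)

v_2(34/5) = 1, so a_0 = ... = a_0 = 0. Factor out: x = 2^1 · u with u = 17/5 a unit in ℤ_2. Expand u iteratively via a_{v+i} = u_i mod 2, u_{i+1} = (u_i − a_{v+i})/2:
  u_0 = 17/5;  a_1 = 1;  u_1 = (u_0 − 1)/2 = 6/5
  u_1 = 6/5;  a_2 = 0;  u_2 = (u_1 − 0)/2 = 3/5
  u_2 = 3/5;  a_3 = 1;  u_3 = (u_2 − 1)/2 = -1/5
Digits: (0, 1, 0, 1).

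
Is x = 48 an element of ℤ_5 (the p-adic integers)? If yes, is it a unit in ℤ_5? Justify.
x ∈ ℤ_5^× (unit); v_5(x) = 0

ℤ_5 = {x ∈ ℚ_5 : v_5(x) ≥ 0} and ℤ_5^× = {x ∈ ℤ_5 : v_5(x) = 0}. Here v_5(48) = v_5(num) − v_5(den) = 0; compare against these criteria.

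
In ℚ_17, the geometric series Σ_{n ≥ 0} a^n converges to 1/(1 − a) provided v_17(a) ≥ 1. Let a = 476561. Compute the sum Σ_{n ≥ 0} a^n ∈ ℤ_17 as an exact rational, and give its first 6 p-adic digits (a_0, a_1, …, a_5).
Σ a^n = 1/(1 − a) = -1/476560;  first 6 digits = (1, 0, 0, 12, 5, 0)

v_17(a) = 3 ≥ 1, so the series converges in ℤ_17 to 1/(1 − a) = 1/(1 − 476561) = -1/476560. Expand this rational in ℤ_17: compute digits iteratively via d_i = x_i mod 17, x_{i+1} = (x_i − d_i)/17. The first 6 digits are (1, 0, 0, 12, 5, 0).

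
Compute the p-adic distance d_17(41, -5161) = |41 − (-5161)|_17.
d_17(41, -5161) = 1/289

Step 1 — x − y = 41 − (-5161) = 5202. Step 2 — v_17(5202) = 2 (factor: 5202 = (17^2 · 18); the sign does not affect v_p). Step 3 — |x − y|_17 = 17^{-2} = 1/289.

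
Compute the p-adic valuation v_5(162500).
v_5(162500) = 5

v_5(n) is the largest exponent k such that 5^k divides n. Factor out: 162500 = 5^5 · 52. (Sign doesn't affect v_p.) So v_5(162500) = 5.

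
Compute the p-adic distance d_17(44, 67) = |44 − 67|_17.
d_17(44, 67) = 1

Step 1 — x − y = 44 − 67 = -23. Step 2 — v_17(-23) = 0 (factor: -23 = −(17^0 · 23); the sign does not affect v_p). Step 3 — |x − y|_17 = 17^{0} = 1.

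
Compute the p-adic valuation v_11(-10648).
v_11(-10648) = 3

v_11(n) is the largest exponent k such that 11^k divides n. Factor out: -10648 = -11^3 · 8. (Sign doesn't affect v_p.) So v_11(-10648) = 3.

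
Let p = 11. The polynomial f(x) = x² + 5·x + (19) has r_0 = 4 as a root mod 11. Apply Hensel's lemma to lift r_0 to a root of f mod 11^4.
r_3 = 3909 (mod 14641)

Hensel: r_{i+1} = r_i − f(r_i)·(f′(r_i))^{-1} mod 11^{i+2}, f′(x) = 2x + 5. Iterate:
  r_0 = 4 (mod 11)
  r_1 = 37 (mod 121)
  r_2 = 1247 (mod 1331)
  r_3 = 3909 (mod 14641)
Final: r = 3909 satisfies f(r) ≡ 0 mod 11^4.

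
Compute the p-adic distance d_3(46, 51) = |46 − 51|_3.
d_3(46, 51) = 1

Step 1 — x − y = 46 − 51 = -5. Step 2 — v_3(-5) = 0 (factor: -5 = −(3^0 · 5); the sign does not affect v_p). Step 3 — |x − y|_3 = 3^{0} = 1.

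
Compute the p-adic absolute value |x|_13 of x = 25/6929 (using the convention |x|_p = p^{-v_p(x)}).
|25/6929|_13 = 169

Step 1 — compute v_13(x) by factoring powers of 13 out of the numerator and denominator: v_13(25/6929) = -2. Step 2 — apply |x|_p = p^{-v_p(x)} = 13^{2} = 169.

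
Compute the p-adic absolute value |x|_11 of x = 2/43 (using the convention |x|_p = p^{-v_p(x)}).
|2/43|_11 = 1

Step 1 — compute v_11(x) by factoring powers of 11 out of the numerator and denominator: v_11(2/43) = 0. Step 2 — apply |x|_p = p^{-v_p(x)} = 11^{0} = 1.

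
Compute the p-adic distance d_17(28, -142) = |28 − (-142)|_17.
d_17(28, -142) = 1/17

Step 1 — x − y = 28 − (-142) = 170. Step 2 — v_17(170) = 1 (factor: 170 = (17^1 · 10); the sign does not affect v_p). Step 3 — |x − y|_17 = 17^{-1} = 1/17.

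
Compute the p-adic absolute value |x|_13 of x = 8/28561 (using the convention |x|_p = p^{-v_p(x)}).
|8/28561|_13 = 28561

Step 1 — compute v_13(x) by factoring powers of 13 out of the numerator and denominator: v_13(8/28561) = -4. Step 2 — apply |x|_p = p^{-v_p(x)} = 13^{4} = 28561.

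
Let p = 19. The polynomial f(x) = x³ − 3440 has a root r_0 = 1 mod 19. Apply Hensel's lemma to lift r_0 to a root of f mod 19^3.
r_2 = 2471 (mod 6859)

Hensel: r_{i+1} = r_i − f(r_i)/f′(r_i) mod 19^{i+2}, where f′(x) = 3x². Iterate:
  r_0 = 1 (mod 19)
  r_1 = 305 (mod 361)
  r_2 = 2471 (mod 6859)
Final: r = 2471 with f(r) ≡ 0 mod 19^3.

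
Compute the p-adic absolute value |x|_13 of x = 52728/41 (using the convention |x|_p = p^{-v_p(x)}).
|52728/41|_13 = 1/2197

Step 1 — compute v_13(x) by factoring powers of 13 out of the numerator and denominator: v_13(52728/41) = 3. Step 2 — apply |x|_p = p^{-v_p(x)} = 13^{-3} = 1/2197.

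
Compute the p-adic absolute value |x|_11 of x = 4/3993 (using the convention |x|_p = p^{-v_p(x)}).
|4/3993|_11 = 1331

Step 1 — compute v_11(x) by factoring powers of 11 out of the numerator and denominator: v_11(4/3993) = -3. Step 2 — apply |x|_p = p^{-v_p(x)} = 11^{3} = 1331.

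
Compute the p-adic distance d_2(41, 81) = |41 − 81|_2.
d_2(41, 81) = 1/8

Step 1 — x − y = 41 − 81 = -40. Step 2 — v_2(-40) = 3 (factor: -40 = −(2^3 · 5); the sign does not affect v_p). Step 3 — |x − y|_2 = 2^{-3} = 1/8.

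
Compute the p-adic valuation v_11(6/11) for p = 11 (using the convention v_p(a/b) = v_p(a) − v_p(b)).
v_11(6/11) = -1

Factor powers of 11 from the numerator and denominator of the reduced fraction: 6 = 11^0 · 6 and 11 = 11^1 · 1. Apply v_p(a/b) = v_p(a) − v_p(b): v_11(6/11) = 0 − 1 = -1.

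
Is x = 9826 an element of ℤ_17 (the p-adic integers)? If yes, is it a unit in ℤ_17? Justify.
x ∈ ℤ_17 but not a unit; v_17(x) = 3 > 0

ℤ_17 = {x ∈ ℚ_17 : v_17(x) ≥ 0} and ℤ_17^× = {x ∈ ℤ_17 : v_17(x) = 0}. Here v_17(9826) = v_17(num) − v_17(den) = 3; compare against these criteria.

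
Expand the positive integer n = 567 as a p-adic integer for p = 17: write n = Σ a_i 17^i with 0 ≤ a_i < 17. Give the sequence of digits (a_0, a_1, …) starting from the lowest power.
(a_0, a_1, …) = (6, 16, 1)

Repeated division by 17 gives the digits low-to-high: 567 = 6 + 16·17^1 + 1·17^2. Digit sequence: (6, 16, 1).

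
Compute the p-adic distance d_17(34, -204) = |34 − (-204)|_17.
d_17(34, -204) = 1/17

Step 1 — x − y = 34 − (-204) = 238. Step 2 — v_17(238) = 1 (factor: 238 = (17^1 · 14); the sign does not affect v_p). Step 3 — |x − y|_17 = 17^{-1} = 1/17.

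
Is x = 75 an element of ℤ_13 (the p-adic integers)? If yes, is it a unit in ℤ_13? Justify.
x ∈ ℤ_13^× (unit); v_13(x) = 0

ℤ_13 = {x ∈ ℚ_13 : v_13(x) ≥ 0} and ℤ_13^× = {x ∈ ℤ_13 : v_13(x) = 0}. Here v_13(75) = v_13(num) − v_13(den) = 0; compare against these criteria.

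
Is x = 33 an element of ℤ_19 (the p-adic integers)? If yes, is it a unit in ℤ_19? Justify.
x ∈ ℤ_19^× (unit); v_19(x) = 0

ℤ_19 = {x ∈ ℚ_19 : v_19(x) ≥ 0} and ℤ_19^× = {x ∈ ℤ_19 : v_19(x) = 0}. Here v_19(33) = v_19(num) − v_19(den) = 0; compare against these criteria.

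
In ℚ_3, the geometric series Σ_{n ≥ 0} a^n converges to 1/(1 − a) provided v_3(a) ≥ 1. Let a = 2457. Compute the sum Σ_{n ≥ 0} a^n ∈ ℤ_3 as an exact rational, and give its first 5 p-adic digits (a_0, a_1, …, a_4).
Σ a^n = 1/(1 − a) = -1/2456;  first 5 digits = (1, 0, 0, 1, 0)

v_3(a) = 3 ≥ 1, so the series converges in ℤ_3 to 1/(1 − a) = 1/(1 − 2457) = -1/2456. Expand this rational in ℤ_3: compute digits iteratively via d_i = x_i mod 3, x_{i+1} = (x_i − d_i)/3. The first 5 digits are (1, 0, 0, 1, 0).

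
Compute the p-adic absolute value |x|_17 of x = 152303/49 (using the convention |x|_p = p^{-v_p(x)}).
|152303/49|_17 = 1/4913

Step 1 — compute v_17(x) by factoring powers of 17 out of the numerator and denominator: v_17(152303/49) = 3. Step 2 — apply |x|_p = p^{-v_p(x)} = 17^{-3} = 1/4913.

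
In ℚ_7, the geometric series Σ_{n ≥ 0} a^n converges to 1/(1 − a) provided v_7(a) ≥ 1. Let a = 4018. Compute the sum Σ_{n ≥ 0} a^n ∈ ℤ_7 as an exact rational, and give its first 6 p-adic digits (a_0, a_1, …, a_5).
Σ a^n = 1/(1 − a) = -1/4017;  first 6 digits = (1, 0, 5, 4, 5, 1)

v_7(a) = 2 ≥ 1, so the series converges in ℤ_7 to 1/(1 − a) = 1/(1 − 4018) = -1/4017. Expand this rational in ℤ_7: compute digits iteratively via d_i = x_i mod 7, x_{i+1} = (x_i − d_i)/7. The first 6 digits are (1, 0, 5, 4, 5, 1).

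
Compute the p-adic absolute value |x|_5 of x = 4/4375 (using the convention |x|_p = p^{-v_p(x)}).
|4/4375|_5 = 625

Step 1 — compute v_5(x) by factoring powers of 5 out of the numerator and denominator: v_5(4/4375) = -4. Step 2 — apply |x|_p = p^{-v_p(x)} = 5^{4} = 625.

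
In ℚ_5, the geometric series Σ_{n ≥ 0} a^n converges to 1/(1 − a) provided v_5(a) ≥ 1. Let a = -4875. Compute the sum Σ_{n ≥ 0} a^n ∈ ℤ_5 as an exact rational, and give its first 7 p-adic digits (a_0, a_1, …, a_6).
Σ a^n = 1/(1 − a) = 1/4876;  first 7 digits = (1, 0, 0, 1, 2, 3, 0)

v_5(a) = 3 ≥ 1, so the series converges in ℤ_5 to 1/(1 − a) = 1/(1 − (-4875)) = 1/4876. Expand this rational in ℤ_5: compute digits iteratively via d_i = x_i mod 5, x_{i+1} = (x_i − d_i)/5. The first 7 digits are (1, 0, 0, 1, 2, 3, 0).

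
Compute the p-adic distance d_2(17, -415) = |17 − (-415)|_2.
d_2(17, -415) = 1/16

Step 1 — x − y = 17 − (-415) = 432. Step 2 — v_2(432) = 4 (factor: 432 = (2^4 · 27); the sign does not affect v_p). Step 3 — |x − y|_2 = 2^{-4} = 1/16.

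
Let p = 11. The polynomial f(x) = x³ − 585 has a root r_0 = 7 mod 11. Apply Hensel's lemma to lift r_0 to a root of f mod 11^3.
r_2 = 733 (mod 1331)

Hensel: r_{i+1} = r_i − f(r_i)/f′(r_i) mod 11^{i+2}, where f′(x) = 3x². Iterate:
  r_0 = 7 (mod 11)
  r_1 = 7 (mod 121)
  r_2 = 733 (mod 1331)
Final: r = 733 with f(r) ≡ 0 mod 11^3.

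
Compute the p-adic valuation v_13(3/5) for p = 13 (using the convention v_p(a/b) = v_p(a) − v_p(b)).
v_13(3/5) = 0

Factor powers of 13 from the numerator and denominator of the reduced fraction: 3 = 13^0 · 3 and 5 = 13^0 · 5. Apply v_p(a/b) = v_p(a) − v_p(b): v_13(3/5) = 0 − 0 = 0.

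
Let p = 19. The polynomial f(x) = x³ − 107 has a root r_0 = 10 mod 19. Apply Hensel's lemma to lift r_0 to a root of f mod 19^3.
r_2 = 4114 (mod 6859)

Hensel: r_{i+1} = r_i − f(r_i)/f′(r_i) mod 19^{i+2}, where f′(x) = 3x². Iterate:
  r_0 = 10 (mod 19)
  r_1 = 143 (mod 361)
  r_2 = 4114 (mod 6859)
Final: r = 4114 with f(r) ≡ 0 mod 19^3.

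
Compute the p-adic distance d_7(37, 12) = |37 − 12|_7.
d_7(37, 12) = 1

Step 1 — x − y = 37 − 12 = 25. Step 2 — v_7(25) = 0 (factor: 25 = (7^0 · 25); the sign does not affect v_p). Step 3 — |x − y|_7 = 7^{0} = 1.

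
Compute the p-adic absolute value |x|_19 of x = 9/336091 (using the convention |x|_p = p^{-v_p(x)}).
|9/336091|_19 = 6859

Step 1 — compute v_19(x) by factoring powers of 19 out of the numerator and denominator: v_19(9/336091) = -3. Step 2 — apply |x|_p = p^{-v_p(x)} = 19^{3} = 6859.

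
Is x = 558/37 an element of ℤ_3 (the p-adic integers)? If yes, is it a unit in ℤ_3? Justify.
x ∈ ℤ_3 but not a unit; v_3(x) = 2 > 0

ℤ_3 = {x ∈ ℚ_3 : v_3(x) ≥ 0} and ℤ_3^× = {x ∈ ℤ_3 : v_3(x) = 0}. Here v_3(558/37) = v_3(num) − v_3(den) = 2; compare against these criteria.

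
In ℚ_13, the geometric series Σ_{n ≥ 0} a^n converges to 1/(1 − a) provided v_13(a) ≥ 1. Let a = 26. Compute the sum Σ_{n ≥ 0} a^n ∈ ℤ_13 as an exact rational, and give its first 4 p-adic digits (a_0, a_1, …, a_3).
Σ a^n = 1/(1 − a) = -1/25;  first 4 digits = (1, 2, 4, 8)

v_13(a) = 1 ≥ 1, so the series converges in ℤ_13 to 1/(1 − a) = 1/(1 − 26) = -1/25. Expand this rational in ℤ_13: compute digits iteratively via d_i = x_i mod 13, x_{i+1} = (x_i − d_i)/13. The first 4 digits are (1, 2, 4, 8).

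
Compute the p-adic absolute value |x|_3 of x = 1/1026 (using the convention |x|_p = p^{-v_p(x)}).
|1/1026|_3 = 27

Step 1 — compute v_3(x) by factoring powers of 3 out of the numerator and denominator: v_3(1/1026) = -3. Step 2 — apply |x|_p = p^{-v_p(x)} = 3^{3} = 27.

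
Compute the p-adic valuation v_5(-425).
v_5(-425) = 2

v_5(n) is the largest exponent k such that 5^k divides n. Factor out: -425 = -5^2 · 17. (Sign doesn't affect v_p.) So v_5(-425) = 2.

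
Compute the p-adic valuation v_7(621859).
v_7(621859) = 5

v_7(n) is the largest exponent k such that 7^k divides n. Factor out: 621859 = 7^5 · 37. (Sign doesn't affect v_p.) So v_7(621859) = 5.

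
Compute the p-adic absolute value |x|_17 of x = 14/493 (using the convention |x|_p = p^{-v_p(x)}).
|14/493|_17 = 17

Step 1 — compute v_17(x) by factoring powers of 17 out of the numerator and denominator: v_17(14/493) = -1. Step 2 — apply |x|_p = p^{-v_p(x)} = 17^{1} = 17.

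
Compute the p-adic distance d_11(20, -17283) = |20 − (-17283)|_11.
d_11(20, -17283) = 1/1331

Step 1 — x − y = 20 − (-17283) = 17303. Step 2 — v_11(17303) = 3 (factor: 17303 = (11^3 · 13); the sign does not affect v_p). Step 3 — |x − y|_11 = 11^{-3} = 1/1331.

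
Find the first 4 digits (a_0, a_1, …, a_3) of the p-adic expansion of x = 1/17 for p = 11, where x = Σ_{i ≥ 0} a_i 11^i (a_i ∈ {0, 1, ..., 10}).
(a_0, …, a_3) = (2, 5, 6, 2)

v_11(1/17) = 0 (numerator and denominator both coprime to 11), so x ∈ ℤ_11^×. Compute digits iteratively via a_i = x_i mod 11, x_{i+1} = (x_i − a_i)/11, with x_0 = x:
  x_0 = 1/17;  a_0 = 2;  x_1 = (x_0 − 2)/11 = -3/17
  x_1 = -3/17;  a_1 = 5;  x_2 = (x_1 − 5)/11 = -8/17
  x_2 = -8/17;  a_2 = 6;  x_3 = (x_2 − 6)/11 = -10/17
  x_3 = -10/17;  a_3 = 2;  x_4 = (x_3 − 2)/11 = -4/17
Digits: (2, 5, 6, 2).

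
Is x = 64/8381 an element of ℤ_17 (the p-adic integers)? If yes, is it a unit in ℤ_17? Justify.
x ∉ ℤ_17 (v_17(x) = -2 < 0)

ℤ_17 = {x ∈ ℚ_17 : v_17(x) ≥ 0} and ℤ_17^× = {x ∈ ℤ_17 : v_17(x) = 0}. Here v_17(64/8381) = v_17(num) − v_17(den) = -2; compare against these criteria.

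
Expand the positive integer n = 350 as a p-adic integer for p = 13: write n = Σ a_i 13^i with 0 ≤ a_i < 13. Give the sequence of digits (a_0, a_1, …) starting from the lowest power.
(a_0, a_1, …) = (12, 0, 2)

Repeated division by 13 gives the digits low-to-high: 350 = 12 + 2·13^2. Digit sequence: (12, 0, 2).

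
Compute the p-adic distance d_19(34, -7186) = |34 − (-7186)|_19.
d_19(34, -7186) = 1/361

Step 1 — x − y = 34 − (-7186) = 7220. Step 2 — v_19(7220) = 2 (factor: 7220 = (19^2 · 20); the sign does not affect v_p). Step 3 — |x − y|_19 = 19^{-2} = 1/361.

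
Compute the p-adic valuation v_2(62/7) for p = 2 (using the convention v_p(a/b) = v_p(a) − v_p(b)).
v_2(62/7) = 1

Factor powers of 2 from the numerator and denominator of the reduced fraction: 62 = 2^1 · 31 and 7 = 2^0 · 7. Apply v_p(a/b) = v_p(a) − v_p(b): v_2(62/7) = 1 − 0 = 1.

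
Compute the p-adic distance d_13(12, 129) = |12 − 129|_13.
d_13(12, 129) = 1/13

Step 1 — x − y = 12 − 129 = -117. Step 2 — v_13(-117) = 1 (factor: -117 = −(13^1 · 9); the sign does not affect v_p). Step 3 — |x − y|_13 = 13^{-1} = 1/13.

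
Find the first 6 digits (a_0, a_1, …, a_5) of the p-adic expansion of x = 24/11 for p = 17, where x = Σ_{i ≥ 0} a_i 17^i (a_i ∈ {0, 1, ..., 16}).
(a_0, …, a_5) = (13, 4, 9, 1, 3, 6)

v_17(24/11) = 0 (numerator and denominator both coprime to 17), so x ∈ ℤ_17^×. Compute digits iteratively via a_i = x_i mod 17, x_{i+1} = (x_i − a_i)/17, with x_0 = x:
  x_0 = 24/11;  a_0 = 13;  x_1 = (x_0 − 13)/17 = -7/11
  x_1 = -7/11;  a_1 = 4;  x_2 = (x_1 − 4)/17 = -3/11
  x_2 = -3/11;  a_2 = 9;  x_3 = (x_2 − 9)/17 = -6/11
  x_3 = -6/11;  a_3 = 1;  x_4 = (x_3 − 1)/17 = -1/11
  x_4 = -1/11;  a_4 = 3;  x_5 = (x_4 − 3)/17 = -2/11
  x_5 = -2/11;  a_5 = 6;  x_6 = (x_5 − 6)/17 = -4/11
Digits: (13, 4, 9, 1, 3, 6).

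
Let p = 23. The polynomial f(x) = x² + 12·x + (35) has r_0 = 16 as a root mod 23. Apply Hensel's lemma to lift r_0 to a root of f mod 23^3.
r_2 = 12160 (mod 12167)

Hensel: r_{i+1} = r_i − f(r_i)·(f′(r_i))^{-1} mod 23^{i+2}, f′(x) = 2x + 12. Iterate:
  r_0 = 16 (mod 23)
  r_1 = 522 (mod 529)
  r_2 = 12160 (mod 12167)
Final: r = 12160 satisfies f(r) ≡ 0 mod 23^3.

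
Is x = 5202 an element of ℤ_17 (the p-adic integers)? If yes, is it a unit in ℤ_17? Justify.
x ∈ ℤ_17 but not a unit; v_17(x) = 2 > 0

ℤ_17 = {x ∈ ℚ_17 : v_17(x) ≥ 0} and ℤ_17^× = {x ∈ ℤ_17 : v_17(x) = 0}. Here v_17(5202) = v_17(num) − v_17(den) = 2; compare against these criteria.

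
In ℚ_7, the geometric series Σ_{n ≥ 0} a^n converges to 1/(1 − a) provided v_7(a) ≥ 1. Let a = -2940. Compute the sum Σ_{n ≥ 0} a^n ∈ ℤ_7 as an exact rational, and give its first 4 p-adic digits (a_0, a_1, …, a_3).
Σ a^n = 1/(1 − a) = 1/2941;  first 4 digits = (1, 0, 3, 5)

v_7(a) = 2 ≥ 1, so the series converges in ℤ_7 to 1/(1 − a) = 1/(1 − (-2940)) = 1/2941. Expand this rational in ℤ_7: compute digits iteratively via d_i = x_i mod 7, x_{i+1} = (x_i − d_i)/7. The first 4 digits are (1, 0, 3, 5).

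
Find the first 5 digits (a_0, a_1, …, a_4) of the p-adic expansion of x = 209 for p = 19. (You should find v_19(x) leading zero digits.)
(a_0, …, a_4) = (0, 11, 0, 0, 0)

v_19(209) = 1, so a_0 = ... = a_0 = 0. Factor out: x = 19^1 · u with u = 11 a unit in ℤ_19. Expand u iteratively via a_{v+i} = u_i mod 19, u_{i+1} = (u_i − a_{v+i})/19:
  u_0 = 11;  a_1 = 11;  u_1 = (u_0 − 11)/19 = 0
  u_1 = 0;  a_2 = 0;  u_2 = (u_1 − 0)/19 = 0
  u_2 = 0;  a_3 = 0;  u_3 = (u_2 − 0)/19 = 0
  u_3 = 0;  a_4 = 0;  u_4 = (u_3 − 0)/19 = 0
Digits: (0, 11, 0, 0, 0).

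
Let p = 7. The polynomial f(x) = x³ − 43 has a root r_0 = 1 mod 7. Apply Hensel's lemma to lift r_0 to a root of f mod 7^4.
r_3 = 1191 (mod 2401)

Hensel: r_{i+1} = r_i − f(r_i)/f′(r_i) mod 7^{i+2}, where f′(x) = 3x². Iterate:
  r_0 = 1 (mod 7)
  r_1 = 15 (mod 49)
  r_2 = 162 (mod 343)
  r_3 = 1191 (mod 2401)
Final: r = 1191 with f(r) ≡ 0 mod 7^4.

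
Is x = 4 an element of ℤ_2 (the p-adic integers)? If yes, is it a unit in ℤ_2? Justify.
x ∈ ℤ_2 but not a unit; v_2(x) = 2 > 0

ℤ_2 = {x ∈ ℚ_2 : v_2(x) ≥ 0} and ℤ_2^× = {x ∈ ℤ_2 : v_2(x) = 0}. Here v_2(4) = v_2(num) − v_2(den) = 2; compare against these criteria.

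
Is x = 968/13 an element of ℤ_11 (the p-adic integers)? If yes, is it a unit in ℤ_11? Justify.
x ∈ ℤ_11 but not a unit; v_11(x) = 2 > 0

ℤ_11 = {x ∈ ℚ_11 : v_11(x) ≥ 0} and ℤ_11^× = {x ∈ ℤ_11 : v_11(x) = 0}. Here v_11(968/13) = v_11(num) − v_11(den) = 2; compare against these criteria.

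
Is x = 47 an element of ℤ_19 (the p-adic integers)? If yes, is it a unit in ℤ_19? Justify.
x ∈ ℤ_19^× (unit); v_19(x) = 0

ℤ_19 = {x ∈ ℚ_19 : v_19(x) ≥ 0} and ℤ_19^× = {x ∈ ℤ_19 : v_19(x) = 0}. Here v_19(47) = v_19(num) − v_19(den) = 0; compare against these criteria.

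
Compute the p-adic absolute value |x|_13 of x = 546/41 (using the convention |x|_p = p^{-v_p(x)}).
|546/41|_13 = 1/13

Step 1 — compute v_13(x) by factoring powers of 13 out of the numerator and denominator: v_13(546/41) = 1. Step 2 — apply |x|_p = p^{-v_p(x)} = 13^{-1} = 1/13.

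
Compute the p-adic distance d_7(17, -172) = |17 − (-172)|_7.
d_7(17, -172) = 1/7

Step 1 — x − y = 17 − (-172) = 189. Step 2 — v_7(189) = 1 (factor: 189 = (7^1 · 27); the sign does not affect v_p). Step 3 — |x − y|_7 = 7^{-1} = 1/7.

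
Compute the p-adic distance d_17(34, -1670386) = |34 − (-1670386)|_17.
d_17(34, -1670386) = 1/83521

Step 1 — x − y = 34 − (-1670386) = 1670420. Step 2 — v_17(1670420) = 4 (factor: 1670420 = (17^4 · 20); the sign does not affect v_p). Step 3 — |x − y|_17 = 17^{-4} = 1/83521.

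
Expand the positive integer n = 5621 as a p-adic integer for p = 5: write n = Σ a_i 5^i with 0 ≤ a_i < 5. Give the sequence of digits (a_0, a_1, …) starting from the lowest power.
(a_0, a_1, …) = (1, 4, 4, 4, 3, 1)

Repeated division by 5 gives the digits low-to-high: 5621 = 1 + 4·5^1 + 4·5^2 + 4·5^3 + 3·5^4 + 1·5^5. Digit sequence: (1, 4, 4, 4, 3, 1).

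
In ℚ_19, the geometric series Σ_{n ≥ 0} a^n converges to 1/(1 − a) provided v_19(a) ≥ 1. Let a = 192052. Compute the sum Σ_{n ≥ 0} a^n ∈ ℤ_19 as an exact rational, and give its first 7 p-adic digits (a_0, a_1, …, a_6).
Σ a^n = 1/(1 − a) = -1/192051;  first 7 digits = (1, 0, 0, 9, 1, 0, 5)

v_19(a) = 3 ≥ 1, so the series converges in ℤ_19 to 1/(1 − a) = 1/(1 − 192052) = -1/192051. Expand this rational in ℤ_19: compute digits iteratively via d_i = x_i mod 19, x_{i+1} = (x_i − d_i)/19. The first 7 digits are (1, 0, 0, 9, 1, 0, 5).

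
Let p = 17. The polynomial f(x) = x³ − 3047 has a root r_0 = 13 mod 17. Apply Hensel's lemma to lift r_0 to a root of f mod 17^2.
r_1 = 115 (mod 289)

Hensel: r_{i+1} = r_i − f(r_i)/f′(r_i) mod 17^{i+2}, where f′(x) = 3x². Iterate:
  r_0 = 13 (mod 17)
  r_1 = 115 (mod 289)
Final: r = 115 with f(r) ≡ 0 mod 17^2.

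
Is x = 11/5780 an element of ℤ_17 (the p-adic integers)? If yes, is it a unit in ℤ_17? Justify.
x ∉ ℤ_17 (v_17(x) = -2 < 0)

ℤ_17 = {x ∈ ℚ_17 : v_17(x) ≥ 0} and ℤ_17^× = {x ∈ ℤ_17 : v_17(x) = 0}. Here v_17(11/5780) = v_17(num) − v_17(den) = -2; compare against these criteria.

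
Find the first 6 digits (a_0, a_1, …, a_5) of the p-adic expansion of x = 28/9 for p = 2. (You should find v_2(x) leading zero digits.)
(a_0, …, a_5) = (0, 0, 1, 1, 1, 1)

v_2(28/9) = 2, so a_0 = ... = a_1 = 0. Factor out: x = 2^2 · u with u = 7/9 a unit in ℤ_2. Expand u iteratively via a_{v+i} = u_i mod 2, u_{i+1} = (u_i − a_{v+i})/2:
  u_0 = 7/9;  a_2 = 1;  u_1 = (u_0 − 1)/2 = -1/9
  u_1 = -1/9;  a_3 = 1;  u_2 = (u_1 − 1)/2 = -5/9
  u_2 = -5/9;  a_4 = 1;  u_3 = (u_2 − 1)/2 = -7/9
  u_3 = -7/9;  a_5 = 1;  u_4 = (u_3 − 1)/2 = -8/9
Digits: (0, 0, 1, 1, 1, 1).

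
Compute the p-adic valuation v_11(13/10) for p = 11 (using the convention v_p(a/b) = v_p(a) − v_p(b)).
v_11(13/10) = 0

Factor powers of 11 from the numerator and denominator of the reduced fraction: 13 = 11^0 · 13 and 10 = 11^0 · 10. Apply v_p(a/b) = v_p(a) − v_p(b): v_11(13/10) = 0 − 0 = 0.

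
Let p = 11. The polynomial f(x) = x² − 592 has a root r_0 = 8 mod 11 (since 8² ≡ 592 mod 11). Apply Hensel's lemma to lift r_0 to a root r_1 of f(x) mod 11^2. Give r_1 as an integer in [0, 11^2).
r_1 = 41 (mod 121)

Hensel's recurrence: r_{i+1} = r_i − f(r_i)·(f′(r_i))^{-1} mod 11^{i+2}, with f′(x) = 2x. Iterate:
  r_0 = 8 (mod 11)
  r_1 = 41 (mod 121)
Final: r_1 = 41, and one checks f(r_1) ≡ 0 mod 11^2.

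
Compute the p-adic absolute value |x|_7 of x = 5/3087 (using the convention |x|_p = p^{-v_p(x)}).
|5/3087|_7 = 343

Step 1 — compute v_7(x) by factoring powers of 7 out of the numerator and denominator: v_7(5/3087) = -3. Step 2 — apply |x|_p = p^{-v_p(x)} = 7^{3} = 343.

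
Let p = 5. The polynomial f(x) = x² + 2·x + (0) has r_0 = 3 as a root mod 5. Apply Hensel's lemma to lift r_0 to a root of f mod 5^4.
r_3 = 623 (mod 625)

Hensel: r_{i+1} = r_i − f(r_i)·(f′(r_i))^{-1} mod 5^{i+2}, f′(x) = 2x + 2. Iterate:
  r_0 = 3 (mod 5)
  r_1 = 23 (mod 25)
  r_2 = 123 (mod 125)
  r_3 = 623 (mod 625)
Final: r = 623 satisfies f(r) ≡ 0 mod 5^4.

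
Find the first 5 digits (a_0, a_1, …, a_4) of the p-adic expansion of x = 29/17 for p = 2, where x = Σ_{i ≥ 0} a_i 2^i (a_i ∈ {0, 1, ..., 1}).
(a_0, …, a_4) = (1, 0, 1, 1, 0)

v_2(29/17) = 0 (numerator and denominator both coprime to 2), so x ∈ ℤ_2^×. Compute digits iteratively via a_i = x_i mod 2, x_{i+1} = (x_i − a_i)/2, with x_0 = x:
  x_0 = 29/17;  a_0 = 1;  x_1 = (x_0 − 1)/2 = 6/17
  x_1 = 6/17;  a_1 = 0;  x_2 = (x_1 − 0)/2 = 3/17
  x_2 = 3/17;  a_2 = 1;  x_3 = (x_2 − 1)/2 = -7/17
  x_3 = -7/17;  a_3 = 1;  x_4 = (x_3 − 1)/2 = -12/17
  x_4 = -12/17;  a_4 = 0;  x_5 = (x_4 − 0)/2 = -6/17
Digits: (1, 0, 1, 1, 0).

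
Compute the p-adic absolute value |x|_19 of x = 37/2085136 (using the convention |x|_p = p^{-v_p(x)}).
|37/2085136|_19 = 130321

Step 1 — compute v_19(x) by factoring powers of 19 out of the numerator and denominator: v_19(37/2085136) = -4. Step 2 — apply |x|_p = p^{-v_p(x)} = 19^{4} = 130321.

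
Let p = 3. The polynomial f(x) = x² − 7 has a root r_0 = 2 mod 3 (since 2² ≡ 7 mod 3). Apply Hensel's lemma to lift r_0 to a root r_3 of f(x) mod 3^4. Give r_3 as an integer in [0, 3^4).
r_3 = 68 (mod 81)

Hensel's recurrence: r_{i+1} = r_i − f(r_i)·(f′(r_i))^{-1} mod 3^{i+2}, with f′(x) = 2x. Iterate:
  r_0 = 2 (mod 3)
  r_1 = 5 (mod 9)
  r_2 = 14 (mod 27)
  r_3 = 68 (mod 81)
Final: r_3 = 68, and one checks f(r_3) ≡ 0 mod 3^4.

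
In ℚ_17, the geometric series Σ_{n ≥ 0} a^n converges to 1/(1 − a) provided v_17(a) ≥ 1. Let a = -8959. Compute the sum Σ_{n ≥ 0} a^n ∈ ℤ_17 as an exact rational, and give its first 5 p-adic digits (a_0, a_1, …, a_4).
Σ a^n = 1/(1 − a) = 1/8960;  first 5 digits = (1, 0, 3, 15, 8)

v_17(a) = 2 ≥ 1, so the series converges in ℤ_17 to 1/(1 − a) = 1/(1 − (-8959)) = 1/8960. Expand this rational in ℤ_17: compute digits iteratively via d_i = x_i mod 17, x_{i+1} = (x_i − d_i)/17. The first 5 digits are (1, 0, 3, 15, 8).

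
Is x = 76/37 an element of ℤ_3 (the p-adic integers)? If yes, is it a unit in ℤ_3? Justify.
x ∈ ℤ_3^× (unit); v_3(x) = 0

ℤ_3 = {x ∈ ℚ_3 : v_3(x) ≥ 0} and ℤ_3^× = {x ∈ ℤ_3 : v_3(x) = 0}. Here v_3(76/37) = v_3(num) − v_3(den) = 0; compare against these criteria.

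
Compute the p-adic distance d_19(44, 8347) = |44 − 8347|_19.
d_19(44, 8347) = 1/361

Step 1 — x − y = 44 − 8347 = -8303. Step 2 — v_19(-8303) = 2 (factor: -8303 = −(19^2 · 23); the sign does not affect v_p). Step 3 — |x − y|_19 = 19^{-2} = 1/361.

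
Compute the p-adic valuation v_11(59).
v_11(59) = 0

v_11(n) is the largest exponent k such that 11^k divides n. Factor out: 59 = 11^0 · 59. (Sign doesn't affect v_p.) So v_11(59) = 0.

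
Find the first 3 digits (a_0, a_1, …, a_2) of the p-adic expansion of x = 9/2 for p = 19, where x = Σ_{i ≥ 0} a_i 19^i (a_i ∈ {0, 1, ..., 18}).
(a_0, …, a_2) = (14, 9, 9)

v_19(9/2) = 0 (numerator and denominator both coprime to 19), so x ∈ ℤ_19^×. Compute digits iteratively via a_i = x_i mod 19, x_{i+1} = (x_i − a_i)/19, with x_0 = x:
  x_0 = 9/2;  a_0 = 14;  x_1 = (x_0 − 14)/19 = -1/2
  x_1 = -1/2;  a_1 = 9;  x_2 = (x_1 − 9)/19 = -1/2
  x_2 = -1/2;  a_2 = 9;  x_3 = (x_2 − 9)/19 = -1/2
Digits: (14, 9, 9).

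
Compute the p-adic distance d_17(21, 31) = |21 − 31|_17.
d_17(21, 31) = 1

Step 1 — x − y = 21 − 31 = -10. Step 2 — v_17(-10) = 0 (factor: -10 = −(17^0 · 10); the sign does not affect v_p). Step 3 — |x − y|_17 = 17^{0} = 1.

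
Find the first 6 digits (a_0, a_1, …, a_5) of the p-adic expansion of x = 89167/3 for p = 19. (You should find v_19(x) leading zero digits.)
(a_0, …, a_5) = (0, 0, 0, 17, 12, 12)

v_19(89167/3) = 3, so a_0 = ... = a_2 = 0. Factor out: x = 19^3 · u with u = 13/3 a unit in ℤ_19. Expand u iteratively via a_{v+i} = u_i mod 19, u_{i+1} = (u_i − a_{v+i})/19:
  u_0 = 13/3;  a_3 = 17;  u_1 = (u_0 − 17)/19 = -2/3
  u_1 = -2/3;  a_4 = 12;  u_2 = (u_1 − 12)/19 = -2/3
  u_2 = -2/3;  a_5 = 12;  u_3 = (u_2 − 12)/19 = -2/3
Digits: (0, 0, 0, 17, 12, 12).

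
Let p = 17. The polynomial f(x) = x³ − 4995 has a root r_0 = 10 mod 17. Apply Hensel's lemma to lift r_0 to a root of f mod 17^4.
r_3 = 21838 (mod 83521)

Hensel: r_{i+1} = r_i − f(r_i)/f′(r_i) mod 17^{i+2}, where f′(x) = 3x². Iterate:
  r_0 = 10 (mod 17)
  r_1 = 163 (mod 289)
  r_2 = 2186 (mod 4913)
  r_3 = 21838 (mod 83521)
Final: r = 21838 with f(r) ≡ 0 mod 17^4.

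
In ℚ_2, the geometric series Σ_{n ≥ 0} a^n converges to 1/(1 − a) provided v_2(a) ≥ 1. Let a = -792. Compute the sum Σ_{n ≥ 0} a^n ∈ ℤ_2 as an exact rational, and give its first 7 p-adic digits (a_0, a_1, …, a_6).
Σ a^n = 1/(1 − a) = 1/793;  first 7 digits = (1, 0, 0, 1, 0, 1, 0)

v_2(a) = 3 ≥ 1, so the series converges in ℤ_2 to 1/(1 − a) = 1/(1 − (-792)) = 1/793. Expand this rational in ℤ_2: compute digits iteratively via d_i = x_i mod 2, x_{i+1} = (x_i − d_i)/2. The first 7 digits are (1, 0, 0, 1, 0, 1, 0).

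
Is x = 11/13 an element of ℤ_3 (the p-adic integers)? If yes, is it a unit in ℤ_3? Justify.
x ∈ ℤ_3^× (unit); v_3(x) = 0

ℤ_3 = {x ∈ ℚ_3 : v_3(x) ≥ 0} and ℤ_3^× = {x ∈ ℤ_3 : v_3(x) = 0}. Here v_3(11/13) = v_3(num) − v_3(den) = 0; compare against these criteria.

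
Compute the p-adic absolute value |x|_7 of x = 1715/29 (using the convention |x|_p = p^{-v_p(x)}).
|1715/29|_7 = 1/343

Step 1 — compute v_7(x) by factoring powers of 7 out of the numerator and denominator: v_7(1715/29) = 3. Step 2 — apply |x|_p = p^{-v_p(x)} = 7^{-3} = 1/343.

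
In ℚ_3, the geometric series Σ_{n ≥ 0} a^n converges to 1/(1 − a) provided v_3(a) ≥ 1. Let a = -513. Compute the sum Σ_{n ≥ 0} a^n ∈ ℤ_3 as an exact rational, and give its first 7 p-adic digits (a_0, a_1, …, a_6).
Σ a^n = 1/(1 − a) = 1/514;  first 7 digits = (1, 0, 0, 2, 2, 0, 0)

v_3(a) = 3 ≥ 1, so the series converges in ℤ_3 to 1/(1 − a) = 1/(1 − (-513)) = 1/514. Expand this rational in ℤ_3: compute digits iteratively via d_i = x_i mod 3, x_{i+1} = (x_i − d_i)/3. The first 7 digits are (1, 0, 0, 2, 2, 0, 0).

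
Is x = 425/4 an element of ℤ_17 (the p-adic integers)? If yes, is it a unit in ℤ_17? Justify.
x ∈ ℤ_17 but not a unit; v_17(x) = 1 > 0

ℤ_17 = {x ∈ ℚ_17 : v_17(x) ≥ 0} and ℤ_17^× = {x ∈ ℤ_17 : v_17(x) = 0}. Here v_17(425/4) = v_17(num) − v_17(den) = 1; compare against these criteria.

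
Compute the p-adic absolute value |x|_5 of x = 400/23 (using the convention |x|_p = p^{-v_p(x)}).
|400/23|_5 = 1/25

Step 1 — compute v_5(x) by factoring powers of 5 out of the numerator and denominator: v_5(400/23) = 2. Step 2 — apply |x|_p = p^{-v_p(x)} = 5^{-2} = 1/25.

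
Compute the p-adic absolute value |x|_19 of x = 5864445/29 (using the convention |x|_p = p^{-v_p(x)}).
|5864445/29|_19 = 1/130321

Step 1 — compute v_19(x) by factoring powers of 19 out of the numerator and denominator: v_19(5864445/29) = 4. Step 2 — apply |x|_p = p^{-v_p(x)} = 19^{-4} = 1/130321.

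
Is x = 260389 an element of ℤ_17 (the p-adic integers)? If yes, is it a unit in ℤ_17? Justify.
x ∈ ℤ_17 but not a unit; v_17(x) = 3 > 0

ℤ_17 = {x ∈ ℚ_17 : v_17(x) ≥ 0} and ℤ_17^× = {x ∈ ℤ_17 : v_17(x) = 0}. Here v_17(260389) = v_17(num) − v_17(den) = 3; compare against these criteria.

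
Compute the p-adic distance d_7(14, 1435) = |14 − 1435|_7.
d_7(14, 1435) = 1/49

Step 1 — x − y = 14 − 1435 = -1421. Step 2 — v_7(-1421) = 2 (factor: -1421 = −(7^2 · 29); the sign does not affect v_p). Step 3 — |x − y|_7 = 7^{-2} = 1/49.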